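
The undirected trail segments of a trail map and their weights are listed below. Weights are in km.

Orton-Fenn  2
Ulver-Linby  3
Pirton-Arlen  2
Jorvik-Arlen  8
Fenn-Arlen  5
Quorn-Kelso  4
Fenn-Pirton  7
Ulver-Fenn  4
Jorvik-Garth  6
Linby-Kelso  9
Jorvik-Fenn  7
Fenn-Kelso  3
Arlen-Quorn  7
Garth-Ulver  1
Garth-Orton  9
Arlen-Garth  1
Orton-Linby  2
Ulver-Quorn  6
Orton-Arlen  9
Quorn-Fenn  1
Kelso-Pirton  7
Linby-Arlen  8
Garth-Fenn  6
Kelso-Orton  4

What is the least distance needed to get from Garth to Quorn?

6 km

Candidate routes:
Garth - Ulver - Fenn - Quorn: 1+4+1 = 6
Garth - Fenn - Quorn: 6+1 = 7
The minimum is 6 km via Garth - Ulver - Fenn - Quorn.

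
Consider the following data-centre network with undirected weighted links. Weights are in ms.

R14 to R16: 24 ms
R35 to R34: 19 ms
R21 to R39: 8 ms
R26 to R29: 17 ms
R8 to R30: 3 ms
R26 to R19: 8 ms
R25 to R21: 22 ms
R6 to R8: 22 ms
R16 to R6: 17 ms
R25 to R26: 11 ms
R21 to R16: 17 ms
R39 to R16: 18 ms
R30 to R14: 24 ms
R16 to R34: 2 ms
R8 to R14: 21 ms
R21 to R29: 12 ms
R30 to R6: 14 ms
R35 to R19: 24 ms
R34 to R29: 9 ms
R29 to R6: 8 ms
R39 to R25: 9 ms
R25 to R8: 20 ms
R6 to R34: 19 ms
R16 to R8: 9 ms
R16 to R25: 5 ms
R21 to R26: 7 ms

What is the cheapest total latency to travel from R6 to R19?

Compare a few routes:
R6 - R16 - R25 - R26 - R19: 17+5+11+8 = 41
R6 - R29 - R21 - R26 - R19: 8+12+7+8 = 35
R6 - R29 - R26 - R19: 8+17+8 = 33
Cheapest is R6 - R29 - R26 - R19 at 33 ms.

33 ms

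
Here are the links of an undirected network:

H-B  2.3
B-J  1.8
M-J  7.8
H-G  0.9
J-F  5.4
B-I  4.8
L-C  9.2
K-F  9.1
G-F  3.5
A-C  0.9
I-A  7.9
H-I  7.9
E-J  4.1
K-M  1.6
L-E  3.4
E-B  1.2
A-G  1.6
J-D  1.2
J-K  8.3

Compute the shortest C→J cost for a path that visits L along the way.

Shortest C→L: C–L = 9.2
Best L to J: L–E–B–J costing 6.4
Total via L: 9.2 + 6.4 = 15.6.

15.6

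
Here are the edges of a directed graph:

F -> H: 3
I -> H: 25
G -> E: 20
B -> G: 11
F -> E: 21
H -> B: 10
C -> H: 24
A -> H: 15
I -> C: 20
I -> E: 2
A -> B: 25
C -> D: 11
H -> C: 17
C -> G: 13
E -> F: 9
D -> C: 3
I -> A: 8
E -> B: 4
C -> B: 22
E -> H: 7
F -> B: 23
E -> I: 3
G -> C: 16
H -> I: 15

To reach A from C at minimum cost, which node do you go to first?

Candidate routes:
C - G - E - H - I - A: 13+20+7+15+8 = 63
C - G - E - I - A: 13+20+3+8 = 44
C - H - I - A: 24+15+8 = 47
C - B - G - E - I - A: 22+11+20+3+8 = 64
The minimum is 44 via C - G - E - I - A.
So from C the first move is to G.

G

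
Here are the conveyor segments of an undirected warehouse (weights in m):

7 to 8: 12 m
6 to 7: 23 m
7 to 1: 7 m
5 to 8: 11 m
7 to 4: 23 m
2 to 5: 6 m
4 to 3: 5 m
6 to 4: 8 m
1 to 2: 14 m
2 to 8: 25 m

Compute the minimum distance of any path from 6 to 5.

46 m

Settle nodes by increasing distance from 6:
6: 0
4: 8  (via 6)
3: 13  (via 4)
7: 23  (via 6)
1: 30  (via 7)
8: 35  (via 7)
2: 44  (via 1)
5: 46  (via 8)
Shortest route: 6 → 7 → 8 → 5 = 46 m.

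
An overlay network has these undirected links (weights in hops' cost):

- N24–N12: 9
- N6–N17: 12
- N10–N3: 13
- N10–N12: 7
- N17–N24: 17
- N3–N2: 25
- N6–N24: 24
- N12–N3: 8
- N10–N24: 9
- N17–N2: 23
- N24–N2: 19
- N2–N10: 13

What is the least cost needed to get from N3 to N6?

Settle nodes by increasing distance from N3:
N3: 0
N12: 8  (via N3)
N10: 13  (via N3)
N24: 17  (via N12)
N2: 25  (via N3)
N17: 34  (via N24)
N6: 41  (via N24)
Shortest route: N3 → N12 → N24 → N6 = 41 hops' cost.

41 hops' cost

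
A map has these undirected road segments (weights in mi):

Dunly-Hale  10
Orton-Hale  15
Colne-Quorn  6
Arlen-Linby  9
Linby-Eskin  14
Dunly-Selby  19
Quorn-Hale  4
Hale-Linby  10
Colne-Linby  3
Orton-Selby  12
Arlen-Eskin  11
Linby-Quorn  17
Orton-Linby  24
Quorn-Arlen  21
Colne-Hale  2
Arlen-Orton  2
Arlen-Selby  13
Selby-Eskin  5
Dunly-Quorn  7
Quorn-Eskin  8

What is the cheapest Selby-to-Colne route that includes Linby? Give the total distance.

22 mi

Shortest Selby→Linby: Selby–Eskin–Linby = 19
Best Linby to Colne: Linby–Colne costing 3
Total via Linby: 19 + 3 = 22 mi.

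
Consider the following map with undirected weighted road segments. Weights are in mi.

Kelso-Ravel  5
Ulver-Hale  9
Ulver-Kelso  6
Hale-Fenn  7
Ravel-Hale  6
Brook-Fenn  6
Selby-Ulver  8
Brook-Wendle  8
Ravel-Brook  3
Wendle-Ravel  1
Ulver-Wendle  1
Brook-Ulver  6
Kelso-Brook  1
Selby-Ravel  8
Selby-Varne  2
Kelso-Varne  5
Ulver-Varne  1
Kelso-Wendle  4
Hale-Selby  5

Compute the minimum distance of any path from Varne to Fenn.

Running Dijkstra from Varne:
Varne: 0
Ulver: 1  (via Varne)
Wendle: 2  (via Ulver)
Selby: 2  (via Varne)
Ravel: 3  (via Wendle)
Kelso: 5  (via Varne)
Brook: 6  (via Ravel)
Hale: 7  (via Selby)
Fenn: 12  (via Brook)
Shortest route: Varne–Ulver–Wendle–Ravel–Brook–Fenn = 12 mi.

12 mi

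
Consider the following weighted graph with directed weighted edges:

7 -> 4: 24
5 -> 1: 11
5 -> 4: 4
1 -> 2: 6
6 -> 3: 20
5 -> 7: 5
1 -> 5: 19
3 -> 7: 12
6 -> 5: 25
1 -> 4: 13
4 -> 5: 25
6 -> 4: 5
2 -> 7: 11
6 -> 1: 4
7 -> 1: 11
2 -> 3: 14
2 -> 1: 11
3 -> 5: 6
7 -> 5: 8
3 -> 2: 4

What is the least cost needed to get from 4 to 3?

Enumerating some paths:
4–5–7–1–2–3: 25+5+11+6+14 = 61
4–5–1–2–3: 25+11+6+14 = 56
Cheapest is 4–5–1–2–3 at 56.

56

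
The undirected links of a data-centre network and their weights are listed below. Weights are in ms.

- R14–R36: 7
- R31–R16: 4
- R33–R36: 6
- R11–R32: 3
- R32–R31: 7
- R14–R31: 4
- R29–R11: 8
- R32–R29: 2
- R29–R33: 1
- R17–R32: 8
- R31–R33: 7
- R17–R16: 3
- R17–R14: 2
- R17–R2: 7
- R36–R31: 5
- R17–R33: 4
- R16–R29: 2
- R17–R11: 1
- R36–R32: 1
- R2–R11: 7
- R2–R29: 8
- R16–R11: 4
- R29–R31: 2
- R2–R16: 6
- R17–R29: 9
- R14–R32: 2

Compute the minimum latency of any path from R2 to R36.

Enumerating some paths:
R2–R11–R32–R36: 7+3+1 = 11
R2–R17–R14–R32–R36: 7+2+2+1 = 12
Cheapest is R2–R11–R32–R36 at 11 ms.

11 ms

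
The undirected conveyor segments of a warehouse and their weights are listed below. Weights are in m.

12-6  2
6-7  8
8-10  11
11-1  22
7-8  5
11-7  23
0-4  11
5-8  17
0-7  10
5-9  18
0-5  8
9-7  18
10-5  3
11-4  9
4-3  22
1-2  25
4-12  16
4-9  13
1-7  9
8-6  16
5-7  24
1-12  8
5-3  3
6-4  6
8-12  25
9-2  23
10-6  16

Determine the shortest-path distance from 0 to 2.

44 m

Shortest distances from 0:
0: 0
5: 8  (via 0)
7: 10  (via 0)
3: 11  (via 5)
4: 11  (via 0)
10: 11  (via 5)
8: 15  (via 7)
6: 17  (via 4)
1: 19  (via 7)
12: 19  (via 6)
11: 20  (via 4)
9: 24  (via 4)
2: 44  (via 1)
Shortest route: 0 → 7 → 1 → 2 = 44 m.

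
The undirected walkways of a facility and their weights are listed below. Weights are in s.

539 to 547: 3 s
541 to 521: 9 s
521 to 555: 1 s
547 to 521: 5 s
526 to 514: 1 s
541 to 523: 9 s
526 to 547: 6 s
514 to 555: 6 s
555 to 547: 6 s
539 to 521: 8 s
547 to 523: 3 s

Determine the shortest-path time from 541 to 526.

Settle nodes by increasing distance from 541:
541: 0
521: 9  (via 541)
523: 9  (via 541)
555: 10  (via 521)
547: 12  (via 523)
539: 15  (via 547)
514: 16  (via 555)
526: 17  (via 514)
Shortest route: 541–521–555–514–526 = 17 s.

17 s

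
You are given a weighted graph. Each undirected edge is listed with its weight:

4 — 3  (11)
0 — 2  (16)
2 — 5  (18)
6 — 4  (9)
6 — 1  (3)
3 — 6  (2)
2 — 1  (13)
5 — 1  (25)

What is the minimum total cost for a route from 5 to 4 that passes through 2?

43

Shortest 5→2: 5 → 2 = 18
Shortest 2→4: 2 → 1 → 6 → 4 = 25
Total via 2: 18 + 25 = 43.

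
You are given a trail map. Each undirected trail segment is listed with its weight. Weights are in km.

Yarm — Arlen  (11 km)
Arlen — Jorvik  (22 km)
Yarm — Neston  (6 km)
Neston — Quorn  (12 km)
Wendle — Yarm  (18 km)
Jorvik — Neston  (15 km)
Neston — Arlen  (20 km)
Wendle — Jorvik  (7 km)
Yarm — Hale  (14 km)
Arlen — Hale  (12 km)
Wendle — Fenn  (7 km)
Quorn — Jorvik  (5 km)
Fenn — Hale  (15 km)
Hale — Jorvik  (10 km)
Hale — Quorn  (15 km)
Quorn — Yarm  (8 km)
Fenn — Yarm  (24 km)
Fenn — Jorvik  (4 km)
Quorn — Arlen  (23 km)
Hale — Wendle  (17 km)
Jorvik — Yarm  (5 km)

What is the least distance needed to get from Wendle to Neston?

Shortest distances from Wendle:
Wendle: 0
Jorvik: 7  (via Wendle)
Fenn: 7  (via Wendle)
Yarm: 12  (via Jorvik)
Quorn: 12  (via Jorvik)
Hale: 17  (via Wendle)
Neston: 18  (via Yarm)
Shortest route: Wendle–Jorvik–Yarm–Neston = 18 km.

18 km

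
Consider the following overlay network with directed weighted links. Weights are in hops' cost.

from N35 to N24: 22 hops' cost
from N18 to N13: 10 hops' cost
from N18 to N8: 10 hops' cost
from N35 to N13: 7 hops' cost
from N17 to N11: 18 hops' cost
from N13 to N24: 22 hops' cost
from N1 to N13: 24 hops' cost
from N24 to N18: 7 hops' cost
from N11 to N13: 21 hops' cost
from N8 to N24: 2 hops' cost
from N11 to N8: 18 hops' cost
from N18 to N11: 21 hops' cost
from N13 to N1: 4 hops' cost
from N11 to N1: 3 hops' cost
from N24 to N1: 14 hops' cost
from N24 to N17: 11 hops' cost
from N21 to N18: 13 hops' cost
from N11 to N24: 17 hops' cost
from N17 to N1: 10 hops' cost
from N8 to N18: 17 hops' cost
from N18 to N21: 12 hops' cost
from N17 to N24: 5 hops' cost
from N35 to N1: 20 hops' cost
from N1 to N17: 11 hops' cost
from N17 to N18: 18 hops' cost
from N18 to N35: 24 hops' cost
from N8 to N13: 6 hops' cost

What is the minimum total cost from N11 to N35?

48 hops' cost

Enumerating some paths:
N11 → N1 → N17 → N18 → N35: 3+11+18+24 = 56
N11 → N24 → N18 → N35: 17+7+24 = 48
N11 → N8 → N24 → N18 → N35: 18+2+7+24 = 51
N11 → N1 → N17 → N24 → N18 → N35: 3+11+5+7+24 = 50
The minimum is 48 hops' cost via N11 → N24 → N18 → N35.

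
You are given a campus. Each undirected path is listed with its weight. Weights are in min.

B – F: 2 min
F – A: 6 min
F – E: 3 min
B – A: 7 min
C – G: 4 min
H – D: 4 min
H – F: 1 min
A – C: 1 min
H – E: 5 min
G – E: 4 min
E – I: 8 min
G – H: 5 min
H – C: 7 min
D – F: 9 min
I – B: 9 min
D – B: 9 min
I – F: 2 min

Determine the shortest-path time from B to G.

Compare a few routes:
B → F → H → G: 2+1+5 = 8
B → F → E → G: 2+3+4 = 9
The minimum is 8 min via B → F → H → G.

8 min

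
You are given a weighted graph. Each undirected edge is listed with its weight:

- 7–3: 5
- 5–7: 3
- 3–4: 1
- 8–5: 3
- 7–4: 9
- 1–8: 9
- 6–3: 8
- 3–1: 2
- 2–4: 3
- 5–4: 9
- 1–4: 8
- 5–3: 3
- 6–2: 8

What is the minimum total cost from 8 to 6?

14

Settle nodes by increasing distance from 8:
8: 0
5: 3  (via 8)
3: 6  (via 5)
7: 6  (via 5)
4: 7  (via 3)
1: 8  (via 3)
2: 10  (via 4)
6: 14  (via 3)
Shortest route: 8 → 5 → 3 → 6 = 14.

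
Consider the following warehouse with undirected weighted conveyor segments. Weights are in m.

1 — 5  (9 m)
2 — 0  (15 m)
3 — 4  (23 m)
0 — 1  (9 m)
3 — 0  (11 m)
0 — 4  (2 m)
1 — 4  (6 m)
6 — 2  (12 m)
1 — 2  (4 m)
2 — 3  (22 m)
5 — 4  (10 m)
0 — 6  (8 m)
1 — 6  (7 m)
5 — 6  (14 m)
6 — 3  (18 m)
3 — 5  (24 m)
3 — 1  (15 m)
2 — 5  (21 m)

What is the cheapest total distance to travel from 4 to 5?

10 m

Compare a few routes:
4 - 5: 10 = 10
4 - 1 - 5: 6+9 = 15
Cheapest is 4 - 5 at 10 m.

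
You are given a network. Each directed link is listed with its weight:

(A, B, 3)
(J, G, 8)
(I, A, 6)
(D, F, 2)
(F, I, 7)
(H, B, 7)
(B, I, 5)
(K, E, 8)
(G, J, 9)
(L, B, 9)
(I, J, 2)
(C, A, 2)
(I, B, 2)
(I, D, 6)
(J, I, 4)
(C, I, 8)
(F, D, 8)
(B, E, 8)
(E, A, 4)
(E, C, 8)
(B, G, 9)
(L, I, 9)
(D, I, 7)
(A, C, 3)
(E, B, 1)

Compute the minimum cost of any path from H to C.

21

Running Dijkstra from H:
H: 0
B: 7  (via H)
I: 12  (via B)
J: 14  (via I)
E: 15  (via B)
G: 16  (via B)
A: 18  (via I)
D: 18  (via I)
F: 20  (via D)
C: 21  (via A)
Shortest route: H–B–I–A–C = 21.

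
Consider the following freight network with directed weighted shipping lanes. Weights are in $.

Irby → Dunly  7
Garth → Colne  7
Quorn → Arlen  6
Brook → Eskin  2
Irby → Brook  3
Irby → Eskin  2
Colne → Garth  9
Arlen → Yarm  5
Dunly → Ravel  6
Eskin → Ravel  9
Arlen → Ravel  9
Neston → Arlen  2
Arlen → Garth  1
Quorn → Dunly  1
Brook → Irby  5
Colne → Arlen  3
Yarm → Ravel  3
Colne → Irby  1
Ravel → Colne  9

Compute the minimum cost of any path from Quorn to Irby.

Compare a few routes:
Quorn - Arlen - Yarm - Ravel - Colne - Irby: 6+5+3+9+1 = 24
Quorn - Arlen - Garth - Colne - Irby: 6+1+7+1 = 15
Quorn - Dunly - Ravel - Colne - Irby: 1+6+9+1 = 17
Quorn - Arlen - Ravel - Colne - Irby: 6+9+9+1 = 25
The minimum is $15 via Quorn - Arlen - Garth - Colne - Irby.

$15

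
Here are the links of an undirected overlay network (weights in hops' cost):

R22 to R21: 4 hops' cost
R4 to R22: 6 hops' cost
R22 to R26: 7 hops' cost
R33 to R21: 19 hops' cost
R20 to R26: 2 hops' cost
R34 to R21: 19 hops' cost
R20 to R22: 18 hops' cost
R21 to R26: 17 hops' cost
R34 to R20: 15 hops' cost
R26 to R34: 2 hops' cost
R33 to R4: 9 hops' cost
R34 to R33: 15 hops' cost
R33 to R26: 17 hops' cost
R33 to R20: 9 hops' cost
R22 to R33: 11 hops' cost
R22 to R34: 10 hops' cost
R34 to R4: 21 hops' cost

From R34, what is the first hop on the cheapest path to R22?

Candidate routes:
R34 → R22: 10 = 10
R34 → R26 → R22: 2+7 = 9
R34 → R26 → R20 → R22: 2+2+18 = 22
The minimum is 9 hops' cost via R34 → R26 → R22.
So from R34 the first move is to R26.

R26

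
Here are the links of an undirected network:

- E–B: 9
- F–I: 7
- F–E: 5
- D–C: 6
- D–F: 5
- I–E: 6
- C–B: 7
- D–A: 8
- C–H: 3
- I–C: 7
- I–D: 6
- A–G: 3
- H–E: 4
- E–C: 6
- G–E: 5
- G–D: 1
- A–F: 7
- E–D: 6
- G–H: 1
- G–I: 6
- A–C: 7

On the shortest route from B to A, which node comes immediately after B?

Compare a few routes:
B → E → H → G → A: 9+4+1+3 = 17
B → C → A: 7+7 = 14
B → C → D → G → A: 7+6+1+3 = 17
B → E → G → A: 9+5+3 = 17
Cheapest is B → C → A at 14.
So from B the first move is to C.

C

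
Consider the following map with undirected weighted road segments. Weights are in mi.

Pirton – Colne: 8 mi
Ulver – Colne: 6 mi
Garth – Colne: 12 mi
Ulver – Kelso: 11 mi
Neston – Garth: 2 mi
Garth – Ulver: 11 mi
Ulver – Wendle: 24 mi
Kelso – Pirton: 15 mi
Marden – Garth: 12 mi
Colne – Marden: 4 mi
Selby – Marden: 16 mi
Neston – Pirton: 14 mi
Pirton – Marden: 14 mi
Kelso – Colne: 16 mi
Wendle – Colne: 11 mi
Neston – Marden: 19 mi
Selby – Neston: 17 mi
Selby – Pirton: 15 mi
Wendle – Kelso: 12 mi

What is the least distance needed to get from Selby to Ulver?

Shortest distances from Selby:
Selby: 0
Pirton: 15  (via Selby)
Marden: 16  (via Selby)
Neston: 17  (via Selby)
Garth: 19  (via Neston)
Colne: 20  (via Marden)
Ulver: 26  (via Colne)
Shortest route: Selby–Marden–Colne–Ulver = 26 mi.

26 mi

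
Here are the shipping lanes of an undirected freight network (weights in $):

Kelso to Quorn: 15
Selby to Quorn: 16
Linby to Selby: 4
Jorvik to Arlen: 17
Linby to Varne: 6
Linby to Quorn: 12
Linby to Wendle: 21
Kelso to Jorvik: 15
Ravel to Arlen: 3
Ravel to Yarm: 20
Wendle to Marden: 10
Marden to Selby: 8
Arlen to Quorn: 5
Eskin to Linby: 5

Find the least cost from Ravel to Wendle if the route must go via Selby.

$42

Best Ravel to Selby: Ravel → Arlen → Quorn → Selby costing 24
Best Selby to Wendle: Selby → Marden → Wendle costing 18
Total via Selby: 24 + 18 = $42.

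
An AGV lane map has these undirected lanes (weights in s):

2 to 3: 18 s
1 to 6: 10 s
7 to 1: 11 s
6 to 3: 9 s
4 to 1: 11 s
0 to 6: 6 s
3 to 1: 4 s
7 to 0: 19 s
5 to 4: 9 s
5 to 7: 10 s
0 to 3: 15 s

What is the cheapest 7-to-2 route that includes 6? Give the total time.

48 s

Best 7 to 6: 7 → 1 → 6 costing 21
Best 6 to 2: 6 → 3 → 2 costing 27
Total via 6: 21 + 27 = 48 s.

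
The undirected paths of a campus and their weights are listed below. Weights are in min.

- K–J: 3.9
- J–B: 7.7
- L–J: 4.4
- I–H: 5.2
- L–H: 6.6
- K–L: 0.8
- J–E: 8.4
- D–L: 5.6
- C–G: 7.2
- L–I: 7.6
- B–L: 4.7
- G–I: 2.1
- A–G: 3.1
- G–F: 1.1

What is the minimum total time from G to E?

22.5 min

Running Dijkstra from G:
G: 0
F: 1.1  (via G)
I: 2.1  (via G)
A: 3.1  (via G)
C: 7.2  (via G)
H: 7.3  (via I)
L: 9.7  (via I)
K: 10.5  (via L)
J: 14.1  (via L)
B: 14.4  (via L)
D: 15.3  (via L)
E: 22.5  (via J)
Shortest route: G–I–L–J–E = 22.5 min.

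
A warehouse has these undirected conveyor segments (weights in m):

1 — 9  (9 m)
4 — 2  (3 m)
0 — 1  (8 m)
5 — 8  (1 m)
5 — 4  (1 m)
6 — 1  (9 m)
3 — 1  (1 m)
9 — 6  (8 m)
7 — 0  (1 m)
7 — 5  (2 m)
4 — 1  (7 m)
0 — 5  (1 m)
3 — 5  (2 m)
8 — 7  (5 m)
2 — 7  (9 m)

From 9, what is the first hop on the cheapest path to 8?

Candidate routes:
9 - 1 - 3 - 5 - 8: 9+1+2+1 = 13
9 - 1 - 0 - 5 - 8: 9+8+1+1 = 19
9 - 1 - 4 - 5 - 8: 9+7+1+1 = 18
9 - 1 - 3 - 5 - 7 - 8: 9+1+2+2+5 = 19
The minimum is 13 m via 9 - 1 - 3 - 5 - 8.
So from 9 the first move is to 1.

1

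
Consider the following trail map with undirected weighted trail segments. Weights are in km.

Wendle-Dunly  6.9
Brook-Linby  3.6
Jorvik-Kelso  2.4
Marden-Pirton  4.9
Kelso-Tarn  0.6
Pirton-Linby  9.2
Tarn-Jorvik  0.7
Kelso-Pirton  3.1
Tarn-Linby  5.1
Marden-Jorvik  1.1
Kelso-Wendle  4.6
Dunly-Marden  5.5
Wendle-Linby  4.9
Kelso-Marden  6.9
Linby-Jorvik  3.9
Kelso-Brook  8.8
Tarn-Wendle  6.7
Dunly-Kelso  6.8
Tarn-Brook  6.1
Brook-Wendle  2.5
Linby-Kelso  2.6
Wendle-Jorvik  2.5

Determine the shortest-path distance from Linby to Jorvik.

Candidate routes:
Linby - Wendle - Jorvik: 4.9+2.5 = 7.4
Linby - Kelso - Jorvik: 2.6+2.4 = 5
Linby - Tarn - Jorvik: 5.1+0.7 = 5.8
Linby - Jorvik: 3.9 = 3.9
Cheapest is Linby - Jorvik at 3.9 km.

3.9 km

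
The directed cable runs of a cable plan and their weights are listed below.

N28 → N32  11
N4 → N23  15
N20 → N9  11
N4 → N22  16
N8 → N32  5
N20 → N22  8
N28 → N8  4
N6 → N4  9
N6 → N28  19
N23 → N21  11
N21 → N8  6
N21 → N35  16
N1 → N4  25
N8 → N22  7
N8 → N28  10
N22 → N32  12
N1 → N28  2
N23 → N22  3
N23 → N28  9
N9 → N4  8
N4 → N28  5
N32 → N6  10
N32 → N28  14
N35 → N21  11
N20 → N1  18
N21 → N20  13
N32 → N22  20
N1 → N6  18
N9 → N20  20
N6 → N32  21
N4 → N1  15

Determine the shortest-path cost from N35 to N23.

56

Settle nodes by increasing distance from N35:
N35: 0
N21: 11  (via N35)
N8: 17  (via N21)
N32: 22  (via N8)
N22: 24  (via N8)
N20: 24  (via N21)
N28: 27  (via N8)
N6: 32  (via N32)
N9: 35  (via N20)
N4: 41  (via N6)
N1: 42  (via N20)
N23: 56  (via N4)
Shortest route: N35–N21–N8–N32–N6–N4–N23 = 56.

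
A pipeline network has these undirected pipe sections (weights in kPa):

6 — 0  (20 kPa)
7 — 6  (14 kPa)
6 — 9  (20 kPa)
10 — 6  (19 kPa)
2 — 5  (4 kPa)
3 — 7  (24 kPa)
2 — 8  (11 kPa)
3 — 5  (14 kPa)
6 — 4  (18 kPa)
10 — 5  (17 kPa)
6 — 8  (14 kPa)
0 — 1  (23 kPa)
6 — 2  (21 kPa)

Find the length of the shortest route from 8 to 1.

Enumerating some paths:
8 - 2 - 6 - 0 - 1: 11+21+20+23 = 75
8 - 6 - 0 - 1: 14+20+23 = 57
The minimum is 57 kPa via 8 - 6 - 0 - 1.

57 kPa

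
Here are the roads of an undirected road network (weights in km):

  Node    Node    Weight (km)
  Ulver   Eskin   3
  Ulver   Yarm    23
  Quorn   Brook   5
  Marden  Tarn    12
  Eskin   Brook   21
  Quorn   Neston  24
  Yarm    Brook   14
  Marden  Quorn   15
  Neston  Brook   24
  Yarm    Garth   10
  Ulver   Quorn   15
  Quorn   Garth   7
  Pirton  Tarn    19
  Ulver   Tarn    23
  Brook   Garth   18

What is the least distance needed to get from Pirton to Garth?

53 km

Shortest distances from Pirton:
Pirton: 0
Tarn: 19  (via Pirton)
Marden: 31  (via Tarn)
Ulver: 42  (via Tarn)
Eskin: 45  (via Ulver)
Quorn: 46  (via Marden)
Brook: 51  (via Quorn)
Garth: 53  (via Quorn)
Shortest route: Pirton–Tarn–Marden–Quorn–Garth = 53 km.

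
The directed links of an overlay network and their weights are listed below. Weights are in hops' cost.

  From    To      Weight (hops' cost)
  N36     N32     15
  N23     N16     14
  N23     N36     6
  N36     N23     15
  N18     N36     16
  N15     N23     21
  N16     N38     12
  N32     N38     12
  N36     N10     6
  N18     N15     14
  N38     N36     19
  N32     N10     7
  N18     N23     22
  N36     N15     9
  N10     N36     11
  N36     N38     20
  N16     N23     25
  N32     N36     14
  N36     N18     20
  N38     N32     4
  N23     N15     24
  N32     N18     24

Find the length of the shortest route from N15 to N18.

Running Dijkstra from N15:
N15: 0
N23: 21  (via N15)
N36: 27  (via N23)
N10: 33  (via N36)
N16: 35  (via N23)
N32: 42  (via N36)
N18: 47  (via N36)
Shortest route: N15 → N23 → N36 → N18 = 47 hops' cost.

47 hops' cost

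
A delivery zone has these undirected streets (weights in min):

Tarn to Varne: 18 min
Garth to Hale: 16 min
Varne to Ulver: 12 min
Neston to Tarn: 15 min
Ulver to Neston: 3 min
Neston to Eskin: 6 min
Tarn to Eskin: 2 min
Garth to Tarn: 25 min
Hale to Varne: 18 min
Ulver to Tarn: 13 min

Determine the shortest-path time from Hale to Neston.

Settle nodes by increasing distance from Hale:
Hale: 0
Garth: 16  (via Hale)
Varne: 18  (via Hale)
Ulver: 30  (via Varne)
Neston: 33  (via Ulver)
Shortest route: Hale–Varne–Ulver–Neston = 33 min.

33 min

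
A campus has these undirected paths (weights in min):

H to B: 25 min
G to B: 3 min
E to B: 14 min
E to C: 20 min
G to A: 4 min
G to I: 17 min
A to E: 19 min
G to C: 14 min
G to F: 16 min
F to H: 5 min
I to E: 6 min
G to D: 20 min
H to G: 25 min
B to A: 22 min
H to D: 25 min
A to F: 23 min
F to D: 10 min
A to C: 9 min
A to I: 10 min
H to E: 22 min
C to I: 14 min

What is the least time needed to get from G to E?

17 min

Shortest distances from G:
G: 0
B: 3  (via G)
A: 4  (via G)
C: 13  (via A)
I: 14  (via A)
F: 16  (via G)
E: 17  (via B)
Shortest route: G–B–E = 17 min.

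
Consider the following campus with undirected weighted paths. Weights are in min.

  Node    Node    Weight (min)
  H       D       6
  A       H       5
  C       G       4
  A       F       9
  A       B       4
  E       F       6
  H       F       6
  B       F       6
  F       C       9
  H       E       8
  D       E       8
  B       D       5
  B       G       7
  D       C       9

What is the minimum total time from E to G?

19 min

Shortest distances from E:
E: 0
F: 6  (via E)
D: 8  (via E)
H: 8  (via E)
B: 12  (via F)
A: 13  (via H)
C: 15  (via F)
G: 19  (via B)
Shortest route: E–F–B–G = 19 min.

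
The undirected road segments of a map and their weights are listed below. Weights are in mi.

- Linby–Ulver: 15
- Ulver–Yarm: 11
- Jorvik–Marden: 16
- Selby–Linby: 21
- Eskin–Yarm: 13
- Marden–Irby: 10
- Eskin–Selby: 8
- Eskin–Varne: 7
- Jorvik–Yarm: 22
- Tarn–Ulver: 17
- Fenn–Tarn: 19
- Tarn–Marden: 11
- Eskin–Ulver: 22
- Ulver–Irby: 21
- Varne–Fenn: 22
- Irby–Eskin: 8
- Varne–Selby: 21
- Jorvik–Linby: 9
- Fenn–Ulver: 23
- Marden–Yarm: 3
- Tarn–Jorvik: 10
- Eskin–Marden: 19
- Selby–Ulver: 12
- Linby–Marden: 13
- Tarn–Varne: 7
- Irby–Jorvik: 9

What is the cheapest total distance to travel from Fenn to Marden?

30 mi

Compare a few routes:
Fenn - Ulver - Yarm - Marden: 23+11+3 = 37
Fenn - Varne - Tarn - Marden: 22+7+11 = 40
Fenn - Tarn - Marden: 19+11 = 30
Cheapest is Fenn - Tarn - Marden at 30 mi.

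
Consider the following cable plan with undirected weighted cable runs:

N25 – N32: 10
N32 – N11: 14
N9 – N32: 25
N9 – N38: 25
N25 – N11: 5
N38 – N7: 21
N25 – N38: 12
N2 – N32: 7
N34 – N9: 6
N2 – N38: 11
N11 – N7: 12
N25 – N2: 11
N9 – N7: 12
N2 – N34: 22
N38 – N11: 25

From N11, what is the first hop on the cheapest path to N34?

Compare a few routes:
N11–N7–N9–N34: 12+12+6 = 30
N11–N25–N2–N34: 5+11+22 = 38
Cheapest is N11–N7–N9–N34 at 30.
So from N11 the first move is to N7.

N7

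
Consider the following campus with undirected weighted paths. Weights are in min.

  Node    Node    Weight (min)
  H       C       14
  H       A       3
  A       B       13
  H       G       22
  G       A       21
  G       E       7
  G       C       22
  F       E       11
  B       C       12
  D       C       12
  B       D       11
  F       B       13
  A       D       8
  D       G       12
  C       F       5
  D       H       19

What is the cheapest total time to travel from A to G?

20 min

Running Dijkstra from A:
A: 0
H: 3  (via A)
D: 8  (via A)
B: 13  (via A)
C: 17  (via H)
G: 20  (via D)
Shortest route: A → D → G = 20 min.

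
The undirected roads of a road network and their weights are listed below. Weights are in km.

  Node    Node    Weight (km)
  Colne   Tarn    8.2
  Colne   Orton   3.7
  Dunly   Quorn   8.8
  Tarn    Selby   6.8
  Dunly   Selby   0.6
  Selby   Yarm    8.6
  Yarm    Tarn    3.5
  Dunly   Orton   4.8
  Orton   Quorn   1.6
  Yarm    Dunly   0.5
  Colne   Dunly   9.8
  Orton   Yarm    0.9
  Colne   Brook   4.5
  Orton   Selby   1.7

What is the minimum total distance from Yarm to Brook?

Shortest distances from Yarm:
Yarm: 0
Dunly: 0.5  (via Yarm)
Orton: 0.9  (via Yarm)
Selby: 1.1  (via Dunly)
Quorn: 2.5  (via Orton)
Tarn: 3.5  (via Yarm)
Colne: 4.6  (via Orton)
Brook: 9.1  (via Colne)
Shortest route: Yarm–Orton–Colne–Brook = 9.1 km.

9.1 km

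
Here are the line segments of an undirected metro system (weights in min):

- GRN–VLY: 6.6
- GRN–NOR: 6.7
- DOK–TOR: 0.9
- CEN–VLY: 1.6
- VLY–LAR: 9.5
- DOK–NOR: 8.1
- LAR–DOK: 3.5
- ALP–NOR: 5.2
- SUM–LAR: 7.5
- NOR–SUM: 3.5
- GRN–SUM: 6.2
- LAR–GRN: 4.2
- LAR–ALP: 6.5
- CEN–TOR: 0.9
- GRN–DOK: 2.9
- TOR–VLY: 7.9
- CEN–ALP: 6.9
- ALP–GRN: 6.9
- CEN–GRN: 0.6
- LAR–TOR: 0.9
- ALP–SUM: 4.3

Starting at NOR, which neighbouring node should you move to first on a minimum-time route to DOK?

Compare a few routes:
NOR - DOK: 8.1 = 8.1
NOR - GRN - CEN - TOR - DOK: 6.7+0.6+0.9+0.9 = 9.1
The minimum is 8.1 min via NOR - DOK.
So from NOR the first move is to DOK.

DOK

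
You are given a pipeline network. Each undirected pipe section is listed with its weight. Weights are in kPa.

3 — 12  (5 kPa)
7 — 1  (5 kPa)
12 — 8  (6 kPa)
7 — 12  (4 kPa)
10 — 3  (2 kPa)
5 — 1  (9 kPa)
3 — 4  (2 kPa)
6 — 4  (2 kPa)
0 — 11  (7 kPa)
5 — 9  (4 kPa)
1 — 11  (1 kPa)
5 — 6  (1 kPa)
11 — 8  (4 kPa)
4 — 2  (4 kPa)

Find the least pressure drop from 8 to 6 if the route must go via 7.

Best 8 to 7: 8–11–1–7 costing 10
Shortest 7→6: 7–12–3–4–6 = 13
Total via 7: 10 + 13 = 23 kPa.

23 kPa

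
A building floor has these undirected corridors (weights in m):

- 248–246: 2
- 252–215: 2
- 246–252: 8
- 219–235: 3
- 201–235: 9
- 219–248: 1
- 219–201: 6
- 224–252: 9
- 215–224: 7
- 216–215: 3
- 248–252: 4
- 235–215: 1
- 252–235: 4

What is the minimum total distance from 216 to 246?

Enumerating some paths:
216–215–252–246: 3+2+8 = 13
216–215–235–219–248–246: 3+1+3+1+2 = 10
216–215–252–248–246: 3+2+4+2 = 11
The minimum is 10 m via 216–215–235–219–248–246.

10 m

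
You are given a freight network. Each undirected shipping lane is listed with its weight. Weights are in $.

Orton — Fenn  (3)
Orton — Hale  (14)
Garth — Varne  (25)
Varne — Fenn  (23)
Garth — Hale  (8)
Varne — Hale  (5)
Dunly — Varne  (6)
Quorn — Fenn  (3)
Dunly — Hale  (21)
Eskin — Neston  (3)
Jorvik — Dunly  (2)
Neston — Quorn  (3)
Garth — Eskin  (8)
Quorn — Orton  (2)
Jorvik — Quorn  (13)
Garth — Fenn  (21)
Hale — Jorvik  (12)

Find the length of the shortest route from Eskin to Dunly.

Shortest distances from Eskin:
Eskin: 0
Neston: 3  (via Eskin)
Quorn: 6  (via Neston)
Orton: 8  (via Quorn)
Garth: 8  (via Eskin)
Fenn: 9  (via Quorn)
Hale: 16  (via Garth)
Jorvik: 19  (via Quorn)
Varne: 21  (via Hale)
Dunly: 21  (via Jorvik)
Shortest route: Eskin → Neston → Quorn → Jorvik → Dunly = $21.

$21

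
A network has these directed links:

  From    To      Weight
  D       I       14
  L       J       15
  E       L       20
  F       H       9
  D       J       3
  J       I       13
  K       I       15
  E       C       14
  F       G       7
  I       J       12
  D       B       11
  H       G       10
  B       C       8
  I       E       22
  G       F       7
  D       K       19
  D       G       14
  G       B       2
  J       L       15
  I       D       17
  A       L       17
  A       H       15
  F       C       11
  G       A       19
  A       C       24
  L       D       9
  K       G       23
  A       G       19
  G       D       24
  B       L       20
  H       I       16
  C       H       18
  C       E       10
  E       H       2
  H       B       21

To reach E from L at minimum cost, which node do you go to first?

Compare a few routes:
L → D → G → B → C → E: 9+14+2+8+10 = 43
L → D → I → E: 9+14+22 = 45
L → D → B → C → E: 9+11+8+10 = 38
The minimum is 38 via L → D → B → C → E.
So from L the first move is to D.

D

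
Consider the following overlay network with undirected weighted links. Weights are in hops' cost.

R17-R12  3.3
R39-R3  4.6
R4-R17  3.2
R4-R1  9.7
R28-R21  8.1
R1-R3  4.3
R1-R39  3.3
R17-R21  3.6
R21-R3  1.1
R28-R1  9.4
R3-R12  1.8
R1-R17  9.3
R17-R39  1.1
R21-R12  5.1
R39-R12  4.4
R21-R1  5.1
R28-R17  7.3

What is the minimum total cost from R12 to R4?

6.5 hops' cost

Settle nodes by increasing distance from R12:
R12: 0
R3: 1.8  (via R12)
R21: 2.9  (via R3)
R17: 3.3  (via R12)
R39: 4.4  (via R12)
R1: 6.1  (via R3)
R4: 6.5  (via R17)
Shortest route: R12 → R17 → R4 = 6.5 hops' cost.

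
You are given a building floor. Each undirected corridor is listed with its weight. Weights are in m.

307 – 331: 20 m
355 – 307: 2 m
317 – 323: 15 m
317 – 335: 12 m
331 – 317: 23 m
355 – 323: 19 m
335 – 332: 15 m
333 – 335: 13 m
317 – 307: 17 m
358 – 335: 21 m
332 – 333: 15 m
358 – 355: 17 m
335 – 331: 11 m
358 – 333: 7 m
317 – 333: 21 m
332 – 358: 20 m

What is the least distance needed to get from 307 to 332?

Running Dijkstra from 307:
307: 0
355: 2  (via 307)
317: 17  (via 307)
358: 19  (via 355)
331: 20  (via 307)
323: 21  (via 355)
333: 26  (via 358)
335: 29  (via 317)
332: 39  (via 358)
Shortest route: 307–355–358–332 = 39 m.

39 m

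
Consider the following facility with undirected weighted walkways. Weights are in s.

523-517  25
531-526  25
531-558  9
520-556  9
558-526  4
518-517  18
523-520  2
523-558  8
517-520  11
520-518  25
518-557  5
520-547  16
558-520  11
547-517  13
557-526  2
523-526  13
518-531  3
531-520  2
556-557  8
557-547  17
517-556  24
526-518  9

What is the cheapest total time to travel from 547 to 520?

16 s

Shortest distances from 547:
547: 0
517: 13  (via 547)
520: 16  (via 547)
Shortest route: 547–520 = 16 s.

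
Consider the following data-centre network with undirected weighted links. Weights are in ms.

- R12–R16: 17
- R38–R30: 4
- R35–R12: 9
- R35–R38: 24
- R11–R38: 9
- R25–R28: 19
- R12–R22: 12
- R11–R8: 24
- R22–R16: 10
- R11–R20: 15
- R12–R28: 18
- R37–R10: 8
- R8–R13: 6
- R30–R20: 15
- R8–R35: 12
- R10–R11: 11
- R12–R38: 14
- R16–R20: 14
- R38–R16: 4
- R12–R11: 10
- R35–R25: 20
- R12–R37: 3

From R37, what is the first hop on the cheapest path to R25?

R12

Candidate routes:
R37 - R12 - R35 - R25: 3+9+20 = 32
R37 - R10 - R11 - R12 - R35 - R25: 8+11+10+9+20 = 58
R37 - R12 - R38 - R35 - R25: 3+14+24+20 = 61
R37 - R12 - R28 - R25: 3+18+19 = 40
Cheapest is R37 - R12 - R35 - R25 at 32 ms.
So from R37 the first move is to R12.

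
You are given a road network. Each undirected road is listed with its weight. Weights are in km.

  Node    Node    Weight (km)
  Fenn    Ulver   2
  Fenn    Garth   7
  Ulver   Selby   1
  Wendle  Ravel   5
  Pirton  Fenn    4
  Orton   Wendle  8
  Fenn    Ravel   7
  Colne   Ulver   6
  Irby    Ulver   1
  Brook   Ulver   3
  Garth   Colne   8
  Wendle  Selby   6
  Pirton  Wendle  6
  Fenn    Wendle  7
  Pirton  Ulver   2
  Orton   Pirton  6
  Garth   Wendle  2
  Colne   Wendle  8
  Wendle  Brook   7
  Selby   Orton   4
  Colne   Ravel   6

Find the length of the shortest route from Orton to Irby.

Compare a few routes:
Orton–Pirton–Ulver–Irby: 6+2+1 = 9
Orton–Selby–Ulver–Irby: 4+1+1 = 6
Orton–Pirton–Fenn–Ulver–Irby: 6+4+2+1 = 13
The minimum is 6 km via Orton–Selby–Ulver–Irby.

6 km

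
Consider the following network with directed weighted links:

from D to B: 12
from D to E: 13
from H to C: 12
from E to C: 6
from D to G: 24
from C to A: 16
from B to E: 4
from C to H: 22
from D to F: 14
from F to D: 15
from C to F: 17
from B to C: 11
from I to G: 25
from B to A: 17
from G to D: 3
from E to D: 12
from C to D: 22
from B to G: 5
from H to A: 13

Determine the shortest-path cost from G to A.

32

Running Dijkstra from G:
G: 0
D: 3  (via G)
B: 15  (via D)
E: 16  (via D)
F: 17  (via D)
C: 22  (via E)
A: 32  (via B)
Shortest route: G–D–B–A = 32.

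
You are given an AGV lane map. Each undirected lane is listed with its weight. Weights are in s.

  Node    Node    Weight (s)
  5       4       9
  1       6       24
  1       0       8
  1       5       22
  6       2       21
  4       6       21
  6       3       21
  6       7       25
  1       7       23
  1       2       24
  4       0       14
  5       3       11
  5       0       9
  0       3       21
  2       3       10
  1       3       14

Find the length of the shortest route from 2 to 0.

Running Dijkstra from 2:
2: 0
3: 10  (via 2)
5: 21  (via 3)
6: 21  (via 2)
1: 24  (via 2)
0: 30  (via 5)
Shortest route: 2 → 3 → 5 → 0 = 30 s.

30 s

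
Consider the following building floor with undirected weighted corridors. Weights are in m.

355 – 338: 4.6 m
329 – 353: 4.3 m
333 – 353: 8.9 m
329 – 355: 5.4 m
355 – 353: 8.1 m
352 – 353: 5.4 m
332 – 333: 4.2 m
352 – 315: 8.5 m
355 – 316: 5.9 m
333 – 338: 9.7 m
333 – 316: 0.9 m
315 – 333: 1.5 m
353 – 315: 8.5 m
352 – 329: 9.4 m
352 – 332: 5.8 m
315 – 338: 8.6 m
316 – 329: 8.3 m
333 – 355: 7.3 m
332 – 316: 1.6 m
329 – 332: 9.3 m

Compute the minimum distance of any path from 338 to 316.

10.5 m

Running Dijkstra from 338:
338: 0
355: 4.6  (via 338)
315: 8.6  (via 338)
333: 9.7  (via 338)
329: 10  (via 355)
316: 10.5  (via 355)
Shortest route: 338 → 355 → 316 = 10.5 m.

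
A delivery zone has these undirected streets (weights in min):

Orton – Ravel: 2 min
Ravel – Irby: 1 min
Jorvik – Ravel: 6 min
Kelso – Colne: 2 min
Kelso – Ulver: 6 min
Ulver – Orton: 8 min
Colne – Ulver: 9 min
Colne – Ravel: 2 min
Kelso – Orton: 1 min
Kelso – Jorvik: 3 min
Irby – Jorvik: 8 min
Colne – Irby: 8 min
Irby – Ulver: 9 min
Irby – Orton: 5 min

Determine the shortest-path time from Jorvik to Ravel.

Running Dijkstra from Jorvik:
Jorvik: 0
Kelso: 3  (via Jorvik)
Orton: 4  (via Kelso)
Colne: 5  (via Kelso)
Ravel: 6  (via Jorvik)
Shortest route: Jorvik–Ravel = 6 min.

6 min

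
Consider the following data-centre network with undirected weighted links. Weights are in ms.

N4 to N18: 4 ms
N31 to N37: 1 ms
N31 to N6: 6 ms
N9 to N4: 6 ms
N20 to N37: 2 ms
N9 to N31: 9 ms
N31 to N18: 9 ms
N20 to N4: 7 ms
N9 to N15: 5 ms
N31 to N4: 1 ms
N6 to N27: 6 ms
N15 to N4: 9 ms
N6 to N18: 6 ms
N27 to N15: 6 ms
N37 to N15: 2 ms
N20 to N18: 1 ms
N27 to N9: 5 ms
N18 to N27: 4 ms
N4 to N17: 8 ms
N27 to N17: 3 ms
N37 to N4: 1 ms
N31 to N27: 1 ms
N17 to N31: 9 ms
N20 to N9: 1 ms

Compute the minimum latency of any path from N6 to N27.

6 ms

Settle nodes by increasing distance from N6:
N6: 0
N31: 6  (via N6)
N27: 6  (via N6)
Shortest route: N6 → N27 = 6 ms.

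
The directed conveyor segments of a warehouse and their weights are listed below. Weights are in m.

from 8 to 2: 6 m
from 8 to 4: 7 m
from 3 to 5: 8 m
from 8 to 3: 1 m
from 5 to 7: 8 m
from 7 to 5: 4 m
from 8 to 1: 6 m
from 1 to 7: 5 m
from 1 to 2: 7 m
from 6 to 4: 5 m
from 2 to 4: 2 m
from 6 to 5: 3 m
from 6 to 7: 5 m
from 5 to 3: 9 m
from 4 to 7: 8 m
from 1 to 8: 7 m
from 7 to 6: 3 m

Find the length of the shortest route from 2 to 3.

Running Dijkstra from 2:
2: 0
4: 2  (via 2)
7: 10  (via 4)
6: 13  (via 7)
5: 14  (via 7)
3: 23  (via 5)
Shortest route: 2–4–7–5–3 = 23 m.

23 m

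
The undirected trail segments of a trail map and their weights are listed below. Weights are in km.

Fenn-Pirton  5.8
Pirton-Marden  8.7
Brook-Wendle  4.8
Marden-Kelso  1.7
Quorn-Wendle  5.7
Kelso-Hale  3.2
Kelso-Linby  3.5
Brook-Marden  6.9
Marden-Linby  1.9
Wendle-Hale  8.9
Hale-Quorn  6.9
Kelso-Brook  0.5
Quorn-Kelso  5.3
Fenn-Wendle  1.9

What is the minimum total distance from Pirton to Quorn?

Shortest distances from Pirton:
Pirton: 0
Fenn: 5.8  (via Pirton)
Wendle: 7.7  (via Fenn)
Marden: 8.7  (via Pirton)
Kelso: 10.4  (via Marden)
Linby: 10.6  (via Marden)
Brook: 10.9  (via Kelso)
Quorn: 13.4  (via Wendle)
Shortest route: Pirton–Fenn–Wendle–Quorn = 13.4 km.

13.4 km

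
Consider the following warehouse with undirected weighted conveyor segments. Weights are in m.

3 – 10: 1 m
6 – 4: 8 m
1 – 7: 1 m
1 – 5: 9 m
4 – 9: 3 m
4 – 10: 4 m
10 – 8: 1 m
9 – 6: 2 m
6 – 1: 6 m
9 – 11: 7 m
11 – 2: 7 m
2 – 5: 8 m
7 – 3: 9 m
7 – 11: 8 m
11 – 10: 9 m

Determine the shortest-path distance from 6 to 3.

10 m

Running Dijkstra from 6:
6: 0
9: 2  (via 6)
4: 5  (via 9)
1: 6  (via 6)
7: 7  (via 1)
10: 9  (via 4)
11: 9  (via 9)
3: 10  (via 10)
Shortest route: 6–9–4–10–3 = 10 m.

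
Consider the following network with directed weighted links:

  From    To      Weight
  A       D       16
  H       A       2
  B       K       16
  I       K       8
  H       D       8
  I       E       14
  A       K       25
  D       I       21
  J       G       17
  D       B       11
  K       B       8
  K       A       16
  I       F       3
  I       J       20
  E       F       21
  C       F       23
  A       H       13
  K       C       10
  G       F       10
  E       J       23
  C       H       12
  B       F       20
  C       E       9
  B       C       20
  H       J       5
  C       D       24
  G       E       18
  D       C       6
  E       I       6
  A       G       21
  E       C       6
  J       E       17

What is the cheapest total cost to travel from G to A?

38

Candidate routes:
G–E–I–K–A: 18+6+8+16 = 48
G–E–C–H–A: 18+6+12+2 = 38
Cheapest is G–E–C–H–A at 38.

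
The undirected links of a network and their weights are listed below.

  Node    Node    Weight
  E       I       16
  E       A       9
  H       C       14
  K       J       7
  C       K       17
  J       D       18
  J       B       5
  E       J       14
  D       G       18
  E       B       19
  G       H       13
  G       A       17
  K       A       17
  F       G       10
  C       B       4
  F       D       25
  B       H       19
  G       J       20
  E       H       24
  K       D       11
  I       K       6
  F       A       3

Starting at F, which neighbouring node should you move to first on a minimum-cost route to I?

A

Enumerating some paths:
F–A–E–I: 3+9+16 = 28
F–A–K–I: 3+17+6 = 26
F–D–K–I: 25+11+6 = 42
F–A–E–J–K–I: 3+9+14+7+6 = 39
The minimum is 26 via F–A–K–I.
So from F the first move is to A.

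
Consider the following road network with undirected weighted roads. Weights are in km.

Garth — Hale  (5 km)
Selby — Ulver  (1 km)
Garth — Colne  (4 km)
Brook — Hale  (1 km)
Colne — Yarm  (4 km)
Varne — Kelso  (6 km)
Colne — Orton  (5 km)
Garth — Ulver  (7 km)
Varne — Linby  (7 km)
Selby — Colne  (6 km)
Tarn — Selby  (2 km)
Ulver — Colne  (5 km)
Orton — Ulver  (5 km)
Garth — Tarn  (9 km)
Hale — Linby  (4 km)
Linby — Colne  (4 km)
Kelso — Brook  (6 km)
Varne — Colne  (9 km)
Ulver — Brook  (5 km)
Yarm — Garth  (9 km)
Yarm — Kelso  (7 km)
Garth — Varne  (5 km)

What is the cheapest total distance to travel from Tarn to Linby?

12 km

Compare a few routes:
Tarn - Selby - Colne - Linby: 2+6+4 = 12
Tarn - Selby - Ulver - Brook - Hale - Linby: 2+1+5+1+4 = 13
The minimum is 12 km via Tarn - Selby - Colne - Linby.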